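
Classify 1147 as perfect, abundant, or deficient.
deficient

Proper divisors of 1147: sum = 1 + 31 + 37 = 69
Since 69 < 1147, 1147 is deficient.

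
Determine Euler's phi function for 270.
72

270 = 2 × 3^3 × 5
φ(n) = n × ∏(1 - 1/p) for each prime p dividing n
φ(270) = 270 × (1 - 1/2) × (1 - 1/3) × (1 - 1/5) = 72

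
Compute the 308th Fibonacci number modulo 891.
582

Matrix identity: Q^n = [[F_(n+1), F_n], [F_n, F_(n-1)]] with Q = [[1,1],[1,0]].
n = 308 = 100110100₂. Square-and-multiply, entries mod 891:
Q^1 = [[1,1],[1,0]]
Q^2 = (Q^1)² = [[2,1],[1,1]]
Q^4 = (Q^2)² = [[5,3],[3,2]]
Q^9 = (Q^4)²·Q = [[55,34],[34,21]]
Q^19 = (Q^9)²·Q = [[528,617],[617,802]]
Q^38 = (Q^19)² = [[133,890],[890,134]]
Q^77 = (Q^38)²·Q = [[494,761],[761,624]]
Q^154 = (Q^77)² = [[764,784],[784,871]]
Q^308 = (Q^154)² = [[848,582],[582,266]]
F_308 mod 891 = Q^308[0][1] = 582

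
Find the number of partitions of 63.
1505499

p(n) counts ways to write n as a sum of positive integers (order ignored).
Euler's pentagonal recurrence: p(k) = p(k-1) + p(k-2) - p(k-5) - p(k-7) + p(k-12) + p(k-15) - ... (offsets j(3j∓1)/2, signs ++--, p(0)=1, p(<0)=0).
DP table for k = 0..62: p(0)=1, p(1)=1, p(2)=2, p(3)=3, p(4)=5, p(5)=7, p(6)=11, p(7)=15, p(8)=22, p(9)=30, p(10)=42, p(11)=56, p(12)=77, p(13)=101, p(14)=135, p(15)=176, p(16)=231, p(17)=297, p(18)=385, p(19)=490, p(20)=627, p(21)=792, p(22)=1002, p(23)=1255, p(24)=1575, p(25)=1958, p(26)=2436, p(27)=3010, p(28)=3718, p(29)=4565, p(30)=5604, p(31)=6842, p(32)=8349, p(33)=10143, p(34)=12310, p(35)=14883, p(36)=17977, p(37)=21637, p(38)=26015, p(39)=31185, p(40)=37338, p(41)=44583, p(42)=53174, p(43)=63261, p(44)=75175, p(45)=89134, p(46)=105558, p(47)=124754, p(48)=147273, p(49)=173525, p(50)=204226, p(51)=239943, p(52)=281589, p(53)=329931, p(54)=386155, p(55)=451276, p(56)=526823, p(57)=614154, p(58)=715220, p(59)=831820, p(60)=966467, p(61)=1121505, p(62)=1300156.
Final step: p(63) = p(62) + p(61) - p(58) - p(56) + p(51) + p(48) - p(41) - p(37) + p(28) + p(23) - p(12) - p(6)
= 1300156 + 1121505 - 715220 - 526823 + 239943 + 147273 - 44583 - 21637 + 3718 + 1255 - 77 - 11
= 1505499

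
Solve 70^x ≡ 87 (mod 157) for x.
79

Baby-step giant-step with step n = ⌈√157⌉ = 13.
Baby steps 70^j mod 157 (j:value) for j=0..12: 0:1, 1:70, 2:33, 3:112, 4:147, 5:85, 6:141, 7:136, 8:100, 9:92, 10:3, 11:53, 12:99.
Giant-step multiplier: 70^(-13) ≡ 70^(156-13) = 70^143 ≡ 50 (mod 157).
Giant steps γ_i = 87·50^i mod 157: γ_0=87, γ_1=111, γ_2=55, γ_3=81, γ_4=125, γ_5=127, γ_6=70 (in table at j=1).
x = i·n + j = 6·13 + 1 = 79.
Check: 70^79 ≡ 87 (mod 157).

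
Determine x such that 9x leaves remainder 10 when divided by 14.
x ≡ 12 (mod 14)

gcd(9, 14) = 1, which divides 10, so solutions exist.
Find 9^(-1) mod 14 by the extended Euclidean algorithm:
14 = 1 × 9 + 5  ⟹  5 = (1)·14 + (-1)·9
9 = 1 × 5 + 4  ⟹  4 = (-1)·14 + (2)·9
5 = 1 × 4 + 1  ⟹  1 = (2)·14 + (-3)·9
So (-3)·9 ≡ 1 (mod 14), i.e. 9^(-1) ≡ -3 ≡ 11 (mod 14).
x ≡ 11 × 10 = 110 ≡ 12 (mod 14).
Check: 9 × 12 = 108 ≡ 10 (mod 14).
Unique solution: x ≡ 12 (mod 14)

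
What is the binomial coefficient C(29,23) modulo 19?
1

Using Lucas' theorem:
Write n=29 and k=23 in base 19:
n in base 19: [1, 10]
k in base 19: [1, 4]
C(29,23) mod 19 = ∏ C(n_i, k_i) mod 19
Digit binomials (mod 19): C(1,1) = 1; C(10,4) = 210 ≡ 1
Product: 1 × 1 = 1 ≡ 1 (mod 19)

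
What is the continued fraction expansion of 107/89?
[1; 4, 1, 17]

Euclidean algorithm steps:
107 = 1 × 89 + 18
89 = 4 × 18 + 17
18 = 1 × 17 + 1
17 = 17 × 1 + 0
Continued fraction: [1; 4, 1, 17]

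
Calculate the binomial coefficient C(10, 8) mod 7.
3

Using Lucas' theorem:
Write n=10 and k=8 in base 7:
n in base 7: [1, 3]
k in base 7: [1, 1]
C(10,8) mod 7 = ∏ C(n_i, k_i) mod 7
Digit binomials (mod 7): C(1,1) = 1; C(3,1) = 3
Product: 1 × 3 = 3 ≡ 3 (mod 7)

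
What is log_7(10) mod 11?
5

Baby-step giant-step with step n = ⌈√11⌉ = 4.
Baby steps 7^j mod 11 (j:value) for j=0..3: 0:1, 1:7, 2:5, 3:2.
Giant-step multiplier: 7^(-4) ≡ 7^(10-4) = 7^6 ≡ 4 (mod 11).
Giant steps γ_i = 10·4^i mod 11: γ_0=10, γ_1=7 (in table at j=1).
x = i·n + j = 1·4 + 1 = 5.
Check: 7^5 ≡ 10 (mod 11).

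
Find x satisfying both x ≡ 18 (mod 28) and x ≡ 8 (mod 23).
606

Using Chinese Remainder Theorem:
M = 28 × 23 = 644
M1 = 23, M2 = 28
y1 = 23^(-1) mod 28 = 11
y2 = 28^(-1) mod 23 = 14
x = (18×23×11 + 8×28×14) mod 644 = 606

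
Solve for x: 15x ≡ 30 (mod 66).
x ≡ 2 (mod 22)

gcd(15, 66) = 3, which divides 30, so solutions exist.
Divide through by 3: 5x ≡ 10 (mod 22).
Find 5^(-1) mod 22 by the extended Euclidean algorithm:
22 = 4 × 5 + 2  ⟹  2 = (1)·22 + (-4)·5
5 = 2 × 2 + 1  ⟹  1 = (-2)·22 + (9)·5
So (9)·5 ≡ 1 (mod 22), i.e. 5^(-1) ≡ 9 (mod 22).
x ≡ 9 × 10 = 90 ≡ 2 (mod 22).
Check: 15 × 2 = 30 ≡ 30 (mod 66).
x ≡ 2 (mod 22), giving 3 solutions mod 66.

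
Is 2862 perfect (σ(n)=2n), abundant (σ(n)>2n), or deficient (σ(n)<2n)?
abundant

Proper divisors of 2862: sum = 1 + 2 + 3 + 6 + 9 + 18 + 27 + 53 + 54 + 106 + 159 + 318 + 477 + 954 + 1431 = 3618
Since 3618 > 2862, 2862 is abundant.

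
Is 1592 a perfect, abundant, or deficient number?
deficient

Proper divisors of 1592: sum = 1 + 2 + 4 + 8 + 199 + 398 + 796 = 1408
Since 1408 < 1592, 1592 is deficient.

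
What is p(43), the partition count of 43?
63261

p(n) counts ways to write n as a sum of positive integers (order ignored).
Euler's pentagonal recurrence: p(k) = p(k-1) + p(k-2) - p(k-5) - p(k-7) + p(k-12) + p(k-15) - ... (offsets j(3j∓1)/2, signs ++--, p(0)=1, p(<0)=0).
DP table for k = 0..42: p(0)=1, p(1)=1, p(2)=2, p(3)=3, p(4)=5, p(5)=7, p(6)=11, p(7)=15, p(8)=22, p(9)=30, p(10)=42, p(11)=56, p(12)=77, p(13)=101, p(14)=135, p(15)=176, p(16)=231, p(17)=297, p(18)=385, p(19)=490, p(20)=627, p(21)=792, p(22)=1002, p(23)=1255, p(24)=1575, p(25)=1958, p(26)=2436, p(27)=3010, p(28)=3718, p(29)=4565, p(30)=5604, p(31)=6842, p(32)=8349, p(33)=10143, p(34)=12310, p(35)=14883, p(36)=17977, p(37)=21637, p(38)=26015, p(39)=31185, p(40)=37338, p(41)=44583, p(42)=53174.
Final step: p(43) = p(42) + p(41) - p(38) - p(36) + p(31) + p(28) - p(21) - p(17) + p(8) + p(3)
= 53174 + 44583 - 26015 - 17977 + 6842 + 3718 - 792 - 297 + 22 + 3
= 63261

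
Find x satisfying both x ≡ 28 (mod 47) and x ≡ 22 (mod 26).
1062

Using Chinese Remainder Theorem:
M = 47 × 26 = 1222
M1 = 26, M2 = 47
y1 = 26^(-1) mod 47 = 38
y2 = 47^(-1) mod 26 = 5
x = (28×26×38 + 22×47×5) mod 1222 = 1062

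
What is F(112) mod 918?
105

Matrix identity: Q^n = [[F_(n+1), F_n], [F_n, F_(n-1)]] with Q = [[1,1],[1,0]].
n = 112 = 1110000₂. Square-and-multiply, entries mod 918:
Q^1 = [[1,1],[1,0]]
Q^3 = (Q^1)²·Q = [[3,2],[2,1]]
Q^7 = (Q^3)²·Q = [[21,13],[13,8]]
Q^14 = (Q^7)² = [[610,377],[377,233]]
Q^28 = (Q^14)² = [[149,183],[183,884]]
Q^56 = (Q^28)² = [[610,849],[849,679]]
Q^112 = (Q^56)² = [[481,105],[105,376]]
F_112 mod 918 = Q^112[0][1] = 105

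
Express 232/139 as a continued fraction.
[1; 1, 2, 46]

Euclidean algorithm steps:
232 = 1 × 139 + 93
139 = 1 × 93 + 46
93 = 2 × 46 + 1
46 = 46 × 1 + 0
Continued fraction: [1; 1, 2, 46]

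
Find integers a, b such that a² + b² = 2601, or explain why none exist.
0² + 51² (a=0, b=51)

Factorization: 2601 = 3^2 × 17^2
By Fermat: n is sum of two squares iff every prime p ≡ 3 (mod 4) appears to even power.
All primes ≡ 3 (mod 4) appear to even power.
Search a = 0, 1, 2, … for 2601 - a² a perfect square: first hit at a = 0: 2601 - 0 = 2601 = 51².
2601 = 0² + 51² = 0 + 2601 ✓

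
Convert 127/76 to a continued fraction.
[1; 1, 2, 25]

Euclidean algorithm steps:
127 = 1 × 76 + 51
76 = 1 × 51 + 25
51 = 2 × 25 + 1
25 = 25 × 1 + 0
Continued fraction: [1; 1, 2, 25]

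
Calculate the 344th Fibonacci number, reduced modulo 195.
138

Matrix identity: Q^n = [[F_(n+1), F_n], [F_n, F_(n-1)]] with Q = [[1,1],[1,0]].
n = 344 = 101011000₂. Square-and-multiply, entries mod 195:
Q^1 = [[1,1],[1,0]]
Q^2 = (Q^1)² = [[2,1],[1,1]]
Q^5 = (Q^2)²·Q = [[8,5],[5,3]]
Q^10 = (Q^5)² = [[89,55],[55,34]]
Q^21 = (Q^10)²·Q = [[161,26],[26,135]]
Q^43 = (Q^21)²·Q = [[168,77],[77,91]]
Q^86 = (Q^43)² = [[28,53],[53,170]]
Q^172 = (Q^86)² = [[83,159],[159,119]]
Q^344 = (Q^172)² = [[190,138],[138,52]]
F_344 mod 195 = Q^344[0][1] = 138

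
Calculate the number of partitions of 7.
15

p(n) counts ways to write n as a sum of positive integers (order ignored).
Examples: 7; 6 + 1; 5 + 2; 5 + 1 + 1; 4 + 3; ... (15 total)
p(7) = 15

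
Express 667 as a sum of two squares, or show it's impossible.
Not possible

Factorization: 667 = 23 × 29
By Fermat: n is sum of two squares iff every prime p ≡ 3 (mod 4) appears to even power.
Prime(s) ≡ 3 (mod 4) with odd exponent: [(23, 1)]
Therefore 667 cannot be expressed as a² + b².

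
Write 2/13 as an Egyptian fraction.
1/7 + 1/91

Greedy algorithm:
2/13: ceiling(13/2) = 7, use 1/7
1/91: ceiling(91/1) = 91, use 1/91
Result: 2/13 = 1/7 + 1/91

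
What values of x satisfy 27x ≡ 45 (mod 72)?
x ≡ 7 (mod 8)

gcd(27, 72) = 9, which divides 45, so solutions exist.
Divide through by 9: 3x ≡ 5 (mod 8).
Find 3^(-1) mod 8 by the extended Euclidean algorithm:
8 = 2 × 3 + 2  ⟹  2 = (1)·8 + (-2)·3
3 = 1 × 2 + 1  ⟹  1 = (-1)·8 + (3)·3
So (3)·3 ≡ 1 (mod 8), i.e. 3^(-1) ≡ 3 (mod 8).
x ≡ 3 × 5 = 15 ≡ 7 (mod 8).
Check: 27 × 7 = 189 ≡ 45 (mod 72).
x ≡ 7 (mod 8), giving 9 solutions mod 72.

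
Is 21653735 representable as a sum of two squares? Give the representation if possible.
Not possible

Factorization: 21653735 = 5 × 163^3
By Fermat: n is sum of two squares iff every prime p ≡ 3 (mod 4) appears to even power.
Prime(s) ≡ 3 (mod 4) with odd exponent: [(163, 3)]
Therefore 21653735 cannot be expressed as a² + b².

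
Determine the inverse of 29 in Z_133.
78

gcd(29, 133) = 1, so the inverse exists.
Extended Euclidean algorithm on (133, 29):
133 = 4 × 29 + 17  ⟹  17 = (1)·133 + (-4)·29
29 = 1 × 17 + 12  ⟹  12 = (-1)·133 + (5)·29
17 = 1 × 12 + 5  ⟹  5 = (2)·133 + (-9)·29
12 = 2 × 5 + 2  ⟹  2 = (-5)·133 + (23)·29
5 = 2 × 2 + 1  ⟹  1 = (12)·133 + (-55)·29
So (-55)·29 ≡ 1 (mod 133), i.e. 29^(-1) ≡ -55 ≡ 78 (mod 133).
Check: 29 × 78 = 2262 ≡ 1 (mod 133)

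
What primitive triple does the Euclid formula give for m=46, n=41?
(435, 3772, 3797)

Euclid's formula: a = m² - n², b = 2mn, c = m² + n²
m = 46, n = 41
a = 46² - 41² = 2116 - 1681 = 435
b = 2 × 46 × 41 = 3772
c = 46² + 41² = 2116 + 1681 = 3797
Verification: 435² + 3772² = 189225 + 14227984 = 14417209 = 3797² ✓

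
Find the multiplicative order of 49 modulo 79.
39

79 is prime, so ord(49) divides φ(79) = 78.
Divisors of 78: 1, 2, 3, 6, 13, 26, 39, 78.
Repeated squaring: 49^1 ≡ 49, 49^2 ≡ 31, 49^4 ≡ 13, 49^8 ≡ 11, 49^16 ≡ 42, 49^32 ≡ 26, 49^64 ≡ 44 (mod 79).
Test 49^d mod 79 for each divisor d in increasing order:
49^1 ≡ 49
49^2 ≡ 31
49^3 = 49^2·49^1 ≡ 18
49^6 = 49^4·49^2 ≡ 8
49^13 = 49^8·49^4·49^1 ≡ 55
49^26 = 49^16·49^8·49^2 ≡ 23
49^39 = 49^32·49^4·49^2·49^1 ≡ 1  ← first divisor giving 1
The order is 39.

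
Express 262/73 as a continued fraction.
[3; 1, 1, 2, 3, 4]

Euclidean algorithm steps:
262 = 3 × 73 + 43
73 = 1 × 43 + 30
43 = 1 × 30 + 13
30 = 2 × 13 + 4
13 = 3 × 4 + 1
4 = 4 × 1 + 0
Continued fraction: [3; 1, 1, 2, 3, 4]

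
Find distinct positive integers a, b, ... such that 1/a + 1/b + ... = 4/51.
1/13 + 1/663

Greedy algorithm:
4/51: ceiling(51/4) = 13, use 1/13
1/663: ceiling(663/1) = 663, use 1/663
Result: 4/51 = 1/13 + 1/663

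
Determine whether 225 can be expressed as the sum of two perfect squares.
0² + 15² (a=0, b=15)

Factorization: 225 = 3^2 × 5^2
By Fermat: n is sum of two squares iff every prime p ≡ 3 (mod 4) appears to even power.
All primes ≡ 3 (mod 4) appear to even power.
Search a = 0, 1, 2, … for 225 - a² a perfect square: first hit at a = 0: 225 - 0 = 225 = 15².
225 = 0² + 15² = 0 + 225 ✓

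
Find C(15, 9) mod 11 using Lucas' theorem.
0

Using Lucas' theorem:
Write n=15 and k=9 in base 11:
n in base 11: [1, 4]
k in base 11: [0, 9]
C(15,9) mod 11 = ∏ C(n_i, k_i) mod 11
Digit binomials (mod 11): C(1,0) = 1; C(4,9) = 0 (k_i > n_i)
Product: 1 × 0 = 0 ≡ 0 (mod 11)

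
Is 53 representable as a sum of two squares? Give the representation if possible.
2² + 7² (a=2, b=7)

Factorization: 53 = 53
By Fermat: n is sum of two squares iff every prime p ≡ 3 (mod 4) appears to even power.
All primes ≡ 3 (mod 4) appear to even power.
Search a = 0, 1, 2, … for 53 - a² a perfect square: first hit at a = 2: 53 - 4 = 49 = 7².
53 = 2² + 7² = 4 + 49 ✓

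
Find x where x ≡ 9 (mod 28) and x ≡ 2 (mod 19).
401

Using Chinese Remainder Theorem:
M = 28 × 19 = 532
M1 = 19, M2 = 28
y1 = 19^(-1) mod 28 = 3
y2 = 28^(-1) mod 19 = 17
x = (9×19×3 + 2×28×17) mod 532 = 401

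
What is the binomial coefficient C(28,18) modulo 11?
0

Using Lucas' theorem:
Write n=28 and k=18 in base 11:
n in base 11: [2, 6]
k in base 11: [1, 7]
C(28,18) mod 11 = ∏ C(n_i, k_i) mod 11
Digit binomials (mod 11): C(2,1) = 2; C(6,7) = 0 (k_i > n_i)
Product: 2 × 0 = 0 ≡ 0 (mod 11)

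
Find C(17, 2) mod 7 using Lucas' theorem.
3

Using Lucas' theorem:
Write n=17 and k=2 in base 7:
n in base 7: [2, 3]
k in base 7: [0, 2]
C(17,2) mod 7 = ∏ C(n_i, k_i) mod 7
Digit binomials (mod 7): C(2,0) = 1; C(3,2) = 3
Product: 1 × 3 = 3 ≡ 3 (mod 7)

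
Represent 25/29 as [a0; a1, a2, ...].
[0; 1, 6, 4]

Euclidean algorithm steps:
25 = 0 × 29 + 25
29 = 1 × 25 + 4
25 = 6 × 4 + 1
4 = 4 × 1 + 0
Continued fraction: [0; 1, 6, 4]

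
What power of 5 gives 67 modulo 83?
29

Baby-step giant-step with step n = ⌈√83⌉ = 10.
Baby steps 5^j mod 83 (j:value) for j=0..9: 0:1, 1:5, 2:25, 3:42, 4:44, 5:54, 6:21, 7:22, 8:27, 9:52.
Giant-step multiplier: 5^(-10) ≡ 5^(82-10) = 5^72 ≡ 68 (mod 83).
Giant steps γ_i = 67·68^i mod 83: γ_0=67, γ_1=74, γ_2=52 (in table at j=9).
x = i·n + j = 2·10 + 9 = 29.
Check: 5^29 ≡ 67 (mod 83).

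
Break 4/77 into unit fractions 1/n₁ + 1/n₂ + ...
1/20 + 1/514 + 1/395780

Greedy algorithm:
4/77: ceiling(77/4) = 20, use 1/20
3/1540: ceiling(1540/3) = 514, use 1/514
1/395780: ceiling(395780/1) = 395780, use 1/395780
Result: 4/77 = 1/20 + 1/514 + 1/395780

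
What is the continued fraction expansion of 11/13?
[0; 1, 5, 2]

Euclidean algorithm steps:
11 = 0 × 13 + 11
13 = 1 × 11 + 2
11 = 5 × 2 + 1
2 = 2 × 1 + 0
Continued fraction: [0; 1, 5, 2]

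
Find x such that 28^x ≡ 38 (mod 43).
26

Baby-step giant-step with step n = ⌈√43⌉ = 7.
Baby steps 28^j mod 43 (j:value) for j=0..6: 0:1, 1:28, 2:10, 3:22, 4:14, 5:5, 6:11.
Giant-step multiplier: 28^(-7) ≡ 28^(42-7) = 28^35 ≡ 37 (mod 43).
Giant steps γ_i = 38·37^i mod 43: γ_0=38, γ_1=30, γ_2=35, γ_3=5 (in table at j=5).
x = i·n + j = 3·7 + 5 = 26.
Check: 28^26 ≡ 38 (mod 43).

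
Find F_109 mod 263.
100

Matrix identity: Q^n = [[F_(n+1), F_n], [F_n, F_(n-1)]] with Q = [[1,1],[1,0]].
n = 109 = 1101101₂. Square-and-multiply, entries mod 263:
Q^1 = [[1,1],[1,0]]
Q^3 = (Q^1)²·Q = [[3,2],[2,1]]
Q^6 = (Q^3)² = [[13,8],[8,5]]
Q^13 = (Q^6)²·Q = [[114,233],[233,144]]
Q^27 = (Q^13)²·Q = [[107,220],[220,150]]
Q^54 = (Q^27)² = [[148,258],[258,153]]
Q^109 = (Q^54)²·Q = [[173,100],[100,73]]
F_109 mod 263 = Q^109[0][1] = 100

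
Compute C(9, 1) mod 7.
2

Using Lucas' theorem:
Write n=9 and k=1 in base 7:
n in base 7: [1, 2]
k in base 7: [0, 1]
C(9,1) mod 7 = ∏ C(n_i, k_i) mod 7
Digit binomials (mod 7): C(1,0) = 1; C(2,1) = 2
Product: 1 × 2 = 2 ≡ 2 (mod 7)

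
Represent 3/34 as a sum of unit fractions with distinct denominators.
1/12 + 1/204

Greedy algorithm:
3/34: ceiling(34/3) = 12, use 1/12
1/204: ceiling(204/1) = 204, use 1/204
Result: 3/34 = 1/12 + 1/204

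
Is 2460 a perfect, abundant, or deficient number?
abundant

Proper divisors of 2460: sum = 1 + 2 + 3 + 4 + 5 + 6 + 10 + 12 + ... + 492 + 615 + 820 + 1230 (23 divisors) = 4596
Since 4596 > 2460, 2460 is abundant.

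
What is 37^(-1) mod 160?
13

gcd(37, 160) = 1, so the inverse exists.
Extended Euclidean algorithm on (160, 37):
160 = 4 × 37 + 12  ⟹  12 = (1)·160 + (-4)·37
37 = 3 × 12 + 1  ⟹  1 = (-3)·160 + (13)·37
So (13)·37 ≡ 1 (mod 160), i.e. 37^(-1) ≡ 13 (mod 160).
Check: 37 × 13 = 481 ≡ 1 (mod 160)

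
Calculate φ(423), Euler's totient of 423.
276

423 = 3^2 × 47
φ(n) = n × ∏(1 - 1/p) for each prime p dividing n
φ(423) = 423 × (1 - 1/3) × (1 - 1/47) = 276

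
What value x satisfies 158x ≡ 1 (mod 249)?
197

gcd(158, 249) = 1, so the inverse exists.
Extended Euclidean algorithm on (249, 158):
249 = 1 × 158 + 91  ⟹  91 = (1)·249 + (-1)·158
158 = 1 × 91 + 67  ⟹  67 = (-1)·249 + (2)·158
91 = 1 × 67 + 24  ⟹  24 = (2)·249 + (-3)·158
67 = 2 × 24 + 19  ⟹  19 = (-5)·249 + (8)·158
24 = 1 × 19 + 5  ⟹  5 = (7)·249 + (-11)·158
19 = 3 × 5 + 4  ⟹  4 = (-26)·249 + (41)·158
5 = 1 × 4 + 1  ⟹  1 = (33)·249 + (-52)·158
So (-52)·158 ≡ 1 (mod 249), i.e. 158^(-1) ≡ -52 ≡ 197 (mod 249).
Check: 158 × 197 = 31126 ≡ 1 (mod 249)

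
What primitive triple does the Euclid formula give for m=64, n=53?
(1287, 6784, 6905)

Euclid's formula: a = m² - n², b = 2mn, c = m² + n²
m = 64, n = 53
a = 64² - 53² = 4096 - 2809 = 1287
b = 2 × 64 × 53 = 6784
c = 64² + 53² = 4096 + 2809 = 6905
Verification: 1287² + 6784² = 1656369 + 46022656 = 47679025 = 6905² ✓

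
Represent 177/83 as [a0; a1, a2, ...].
[2; 7, 1, 1, 5]

Euclidean algorithm steps:
177 = 2 × 83 + 11
83 = 7 × 11 + 6
11 = 1 × 6 + 5
6 = 1 × 5 + 1
5 = 5 × 1 + 0
Continued fraction: [2; 7, 1, 1, 5]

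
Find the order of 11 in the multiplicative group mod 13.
12

13 is prime, so ord(11) divides φ(13) = 12.
Divisors of 12: 1, 2, 3, 4, 6, 12.
Repeated squaring: 11^1 ≡ 11, 11^2 ≡ 4, 11^4 ≡ 3, 11^8 ≡ 9 (mod 13).
Test 11^d mod 13 for each divisor d in increasing order:
11^1 ≡ 11
11^2 ≡ 4
11^3 = 11^2·11^1 ≡ 5
11^4 ≡ 3
11^6 = 11^4·11^2 ≡ 12
11^12 = 11^8·11^4 ≡ 1  ← first divisor giving 1
The order is 12.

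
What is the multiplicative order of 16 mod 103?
51

103 is prime, so ord(16) divides φ(103) = 102.
Divisors of 102: 1, 2, 3, 6, 17, 34, 51, 102.
Repeated squaring: 16^1 ≡ 16, 16^2 ≡ 50, 16^4 ≡ 28, 16^8 ≡ 63, 16^16 ≡ 55, 16^32 ≡ 38, 16^64 ≡ 2 (mod 103).
Test 16^d mod 103 for each divisor d in increasing order:
16^1 ≡ 16
16^2 ≡ 50
16^3 = 16^2·16^1 ≡ 79
16^6 = 16^4·16^2 ≡ 61
16^17 = 16^16·16^1 ≡ 56
16^34 = 16^32·16^2 ≡ 46
16^51 = 16^32·16^16·16^2·16^1 ≡ 1  ← first divisor giving 1
The order is 51.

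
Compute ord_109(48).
27

109 is prime, so ord(48) divides φ(109) = 108.
Divisors of 108: 1, 2, 3, 4, 6, 9, 12, 18, 27, 36, 54, 108.
Repeated squaring: 48^1 ≡ 48, 48^2 ≡ 15, 48^4 ≡ 7, 48^8 ≡ 49, 48^16 ≡ 3, 48^32 ≡ 9, 48^64 ≡ 81 (mod 109).
Test 48^d mod 109 for each divisor d in increasing order:
48^1 ≡ 48
48^2 ≡ 15
48^3 = 48^2·48^1 ≡ 66
48^4 ≡ 7
48^6 = 48^4·48^2 ≡ 105
48^9 = 48^8·48^1 ≡ 63
48^12 = 48^8·48^4 ≡ 16
48^18 = 48^16·48^2 ≡ 45
48^27 = 48^16·48^8·48^2·48^1 ≡ 1  ← first divisor giving 1
The order is 27.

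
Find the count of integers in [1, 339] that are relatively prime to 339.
224

339 = 3 × 113
φ(n) = n × ∏(1 - 1/p) for each prime p dividing n
φ(339) = 339 × (1 - 1/3) × (1 - 1/113) = 224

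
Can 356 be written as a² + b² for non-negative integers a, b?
10² + 16² (a=10, b=16)

Factorization: 356 = 2^2 × 89
By Fermat: n is sum of two squares iff every prime p ≡ 3 (mod 4) appears to even power.
All primes ≡ 3 (mod 4) appear to even power.
Search a = 0, 1, 2, … for 356 - a² a perfect square: first hit at a = 10: 356 - 100 = 256 = 16².
356 = 10² + 16² = 100 + 256 ✓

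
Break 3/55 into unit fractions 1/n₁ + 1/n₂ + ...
1/19 + 1/523 + 1/546535

Greedy algorithm:
3/55: ceiling(55/3) = 19, use 1/19
2/1045: ceiling(1045/2) = 523, use 1/523
1/546535: ceiling(546535/1) = 546535, use 1/546535
Result: 3/55 = 1/19 + 1/523 + 1/546535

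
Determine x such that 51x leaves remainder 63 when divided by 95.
x ≡ 18 (mod 95)

gcd(51, 95) = 1, which divides 63, so solutions exist.
Find 51^(-1) mod 95 by the extended Euclidean algorithm:
95 = 1 × 51 + 44  ⟹  44 = (1)·95 + (-1)·51
51 = 1 × 44 + 7  ⟹  7 = (-1)·95 + (2)·51
44 = 6 × 7 + 2  ⟹  2 = (7)·95 + (-13)·51
7 = 3 × 2 + 1  ⟹  1 = (-22)·95 + (41)·51
So (41)·51 ≡ 1 (mod 95), i.e. 51^(-1) ≡ 41 (mod 95).
x ≡ 41 × 63 = 2583 ≡ 18 (mod 95).
Check: 51 × 18 = 918 ≡ 63 (mod 95).
Unique solution: x ≡ 18 (mod 95)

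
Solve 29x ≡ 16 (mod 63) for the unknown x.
x ≡ 44 (mod 63)

gcd(29, 63) = 1, which divides 16, so solutions exist.
Find 29^(-1) mod 63 by the extended Euclidean algorithm:
63 = 2 × 29 + 5  ⟹  5 = (1)·63 + (-2)·29
29 = 5 × 5 + 4  ⟹  4 = (-5)·63 + (11)·29
5 = 1 × 4 + 1  ⟹  1 = (6)·63 + (-13)·29
So (-13)·29 ≡ 1 (mod 63), i.e. 29^(-1) ≡ -13 ≡ 50 (mod 63).
x ≡ 50 × 16 = 800 ≡ 44 (mod 63).
Check: 29 × 44 = 1276 ≡ 16 (mod 63).
Unique solution: x ≡ 44 (mod 63)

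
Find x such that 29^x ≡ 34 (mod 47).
22

Baby-step giant-step with step n = ⌈√47⌉ = 7.
Baby steps 29^j mod 47 (j:value) for j=0..6: 0:1, 1:29, 2:42, 3:43, 4:25, 5:20, 6:16.
Giant-step multiplier: 29^(-7) ≡ 29^(46-7) = 29^39 ≡ 39 (mod 47).
Giant steps γ_i = 34·39^i mod 47: γ_0=34, γ_1=10, γ_2=14, γ_3=29 (in table at j=1).
x = i·n + j = 3·7 + 1 = 22.
Check: 29^22 ≡ 34 (mod 47).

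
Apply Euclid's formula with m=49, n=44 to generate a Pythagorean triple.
(465, 4312, 4337)

Euclid's formula: a = m² - n², b = 2mn, c = m² + n²
m = 49, n = 44
a = 49² - 44² = 2401 - 1936 = 465
b = 2 × 49 × 44 = 4312
c = 49² + 44² = 2401 + 1936 = 4337
Verification: 465² + 4312² = 216225 + 18593344 = 18809569 = 4337² ✓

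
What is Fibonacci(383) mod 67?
52

Matrix identity: Q^n = [[F_(n+1), F_n], [F_n, F_(n-1)]] with Q = [[1,1],[1,0]].
n = 383 = 101111111₂. Square-and-multiply, entries mod 67:
Q^1 = [[1,1],[1,0]]
Q^2 = (Q^1)² = [[2,1],[1,1]]
Q^5 = (Q^2)²·Q = [[8,5],[5,3]]
Q^11 = (Q^5)²·Q = [[10,22],[22,55]]
Q^23 = (Q^11)²·Q = [[4,48],[48,23]]
Q^47 = (Q^23)²·Q = [[65,42],[42,23]]
Q^95 = (Q^47)²·Q = [[37,26],[26,11]]
Q^191 = (Q^95)²·Q = [[10,35],[35,42]]
Q^383 = (Q^191)²·Q = [[63,52],[52,11]]
F_383 mod 67 = Q^383[0][1] = 52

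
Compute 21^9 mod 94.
55

Repeated squaring. Binary of 9 = 1001.
21^1 ≡ 21 (mod 94); 21^2 ≡ 65 (mod 94); 21^4 ≡ 89 (mod 94); 21^8 ≡ 25 (mod 94)
21^9 = 21^1 × 21^8 ≡ 55 (mod 94)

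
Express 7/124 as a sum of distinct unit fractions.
1/18 + 1/1116

Greedy algorithm:
7/124: ceiling(124/7) = 18, use 1/18
1/1116: ceiling(1116/1) = 1116, use 1/1116
Result: 7/124 = 1/18 + 1/1116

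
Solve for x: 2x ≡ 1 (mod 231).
116

gcd(2, 231) = 1, so the inverse exists.
Extended Euclidean algorithm on (231, 2):
231 = 115 × 2 + 1  ⟹  1 = (1)·231 + (-115)·2
So (-115)·2 ≡ 1 (mod 231), i.e. 2^(-1) ≡ -115 ≡ 116 (mod 231).
Check: 2 × 116 = 232 ≡ 1 (mod 231)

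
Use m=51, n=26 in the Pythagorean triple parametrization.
(1925, 2652, 3277)

Euclid's formula: a = m² - n², b = 2mn, c = m² + n²
m = 51, n = 26
a = 51² - 26² = 2601 - 676 = 1925
b = 2 × 51 × 26 = 2652
c = 51² + 26² = 2601 + 676 = 3277
Verification: 1925² + 2652² = 3705625 + 7033104 = 10738729 = 3277² ✓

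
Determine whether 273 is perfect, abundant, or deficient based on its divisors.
deficient

Proper divisors of 273: sum = 1 + 3 + 7 + 13 + 21 + 39 + 91 = 175
Since 175 < 273, 273 is deficient.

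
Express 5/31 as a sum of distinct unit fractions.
1/7 + 1/55 + 1/3979 + 1/23744683 + 1/1127619917796295

Greedy algorithm:
5/31: ceiling(31/5) = 7, use 1/7
4/217: ceiling(217/4) = 55, use 1/55
3/11935: ceiling(11935/3) = 3979, use 1/3979
2/47489365: ceiling(47489365/2) = 23744683, use 1/23744683
1/1127619917796295: ceiling(1127619917796295/1) = 1127619917796295, use 1/1127619917796295
Result: 5/31 = 1/7 + 1/55 + 1/3979 + 1/23744683 + 1/1127619917796295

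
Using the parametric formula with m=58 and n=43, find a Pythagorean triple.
(1515, 4988, 5213)

Euclid's formula: a = m² - n², b = 2mn, c = m² + n²
m = 58, n = 43
a = 58² - 43² = 3364 - 1849 = 1515
b = 2 × 58 × 43 = 4988
c = 58² + 43² = 3364 + 1849 = 5213
Verification: 1515² + 4988² = 2295225 + 24880144 = 27175369 = 5213² ✓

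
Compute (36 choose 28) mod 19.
9

Using Lucas' theorem:
Write n=36 and k=28 in base 19:
n in base 19: [1, 17]
k in base 19: [1, 9]
C(36,28) mod 19 = ∏ C(n_i, k_i) mod 19
Digit binomials (mod 19): C(1,1) = 1; C(17,9) = 24310 ≡ 9
Product: 1 × 9 = 9 ≡ 9 (mod 19)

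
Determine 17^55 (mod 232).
41

Repeated squaring. Binary of 55 = 110111.
17^1 ≡ 17 (mod 232); 17^2 ≡ 57 (mod 232); 17^4 ≡ 1 (mod 232); 17^8 ≡ 1 (mod 232); 17^16 ≡ 1 (mod 232); 17^32 ≡ 1 (mod 232)
17^55 = 17^1 × 17^2 × 17^4 × 17^16 × 17^32 ≡ 41 (mod 232)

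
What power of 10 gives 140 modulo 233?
199

Baby-step giant-step with step n = ⌈√233⌉ = 16.
Baby steps 10^j mod 233 (j:value) for j=0..15: 0:1, 1:10, 2:100, 3:68, 4:214, 5:43, 6:197, 7:106, 8:128, 9:115, 10:218, 11:83, 12:131, 13:145, 14:52, 15:54.
Giant-step multiplier: 10^(-16) ≡ 10^(232-16) = 10^216 ≡ 148 (mod 233).
Giant steps γ_i = 140·148^i mod 233: γ_0=140, γ_1=216, γ_2=47, γ_3=199, γ_4=94, γ_5=165, γ_6=188, γ_7=97, γ_8=143, γ_9=194, γ_10=53, γ_11=155, γ_12=106 (in table at j=7).
x = i·n + j = 12·16 + 7 = 199.
Check: 10^199 ≡ 140 (mod 233).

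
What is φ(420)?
96

420 = 2^2 × 3 × 5 × 7
φ(n) = n × ∏(1 - 1/p) for each prime p dividing n
φ(420) = 420 × (1 - 1/2) × (1 - 1/3) × (1 - 1/5) × (1 - 1/7) = 96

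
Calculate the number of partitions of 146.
27517052599

p(n) counts ways to write n as a sum of positive integers (order ignored).
Euler's pentagonal recurrence: p(k) = p(k-1) + p(k-2) - p(k-5) - p(k-7) + p(k-12) + p(k-15) - ... (offsets j(3j∓1)/2, signs ++--, p(0)=1, p(<0)=0).
DP table for k = 0..145: p(0)=1, p(1)=1, p(2)=2, p(3)=3, p(4)=5, p(5)=7, p(6)=11, p(7)=15, p(8)=22, p(9)=30, p(10)=42, p(11)=56, p(12)=77, p(13)=101, p(14)=135, p(15)=176, p(16)=231, p(17)=297, p(18)=385, p(19)=490, p(20)=627, p(21)=792, p(22)=1002, p(23)=1255, p(24)=1575, p(25)=1958, p(26)=2436, p(27)=3010, p(28)=3718, p(29)=4565, p(30)=5604, p(31)=6842, p(32)=8349, p(33)=10143, p(34)=12310, p(35)=14883, p(36)=17977, p(37)=21637, p(38)=26015, p(39)=31185, p(40)=37338, p(41)=44583, p(42)=53174, p(43)=63261, p(44)=75175, p(45)=89134, p(46)=105558, p(47)=124754, p(48)=147273, p(49)=173525, p(50)=204226, p(51)=239943, p(52)=281589, p(53)=329931, p(54)=386155, p(55)=451276, p(56)=526823, p(57)=614154, p(58)=715220, p(59)=831820, p(60)=966467, p(61)=1121505, p(62)=1300156, p(63)=1505499, p(64)=1741630, p(65)=2012558, p(66)=2323520, p(67)=2679689, p(68)=3087735, p(69)=3554345, p(70)=4087968, p(71)=4697205, p(72)=5392783, p(73)=6185689, p(74)=7089500, p(75)=8118264, p(76)=9289091, p(77)=10619863, p(78)=12132164, p(79)=13848650, p(80)=15796476, p(81)=18004327, p(82)=20506255, p(83)=23338469, p(84)=26543660, p(85)=30167357, p(86)=34262962, p(87)=38887673, p(88)=44108109, p(89)=49995925, p(90)=56634173, p(91)=64112359, p(92)=72533807, p(93)=82010177, p(94)=92669720, p(95)=104651419, p(96)=118114304, p(97)=133230930, p(98)=150198136, p(99)=169229875, p(100)=190569292, p(101)=214481126, p(102)=241265379, p(103)=271248950, p(104)=304801365, p(105)=342325709, p(106)=384276336, p(107)=431149389, p(108)=483502844, p(109)=541946240, p(110)=607163746, p(111)=679903203, p(112)=761002156, p(113)=851376628, p(114)=952050665, p(115)=1064144451, p(116)=1188908248, p(117)=1327710076, p(118)=1482074143, p(119)=1653668665, p(120)=1844349560, p(121)=2056148051, p(122)=2291320912, p(123)=2552338241, p(124)=2841940500, p(125)=3163127352, p(126)=3519222692, p(127)=3913864295, p(128)=4351078600, p(129)=4835271870, p(130)=5371315400, p(131)=5964539504, p(132)=6620830889, p(133)=7346629512, p(134)=8149040695, p(135)=9035836076, p(136)=10015581680, p(137)=11097645016, p(138)=12292341831, p(139)=13610949895, p(140)=15065878135, p(141)=16670689208, p(142)=18440293320, p(143)=20390982757, p(144)=22540654445, p(145)=24908858009.
Final step: p(146) = p(145) + p(144) - p(141) - p(139) + p(134) + p(131) - p(124) - p(120) + p(111) + p(106) - p(95) - p(89) + p(76) + p(69) - p(54) - p(46) + p(29) + p(20) - p(1)
= 24908858009 + 22540654445 - 16670689208 - 13610949895 + 8149040695 + 5964539504 - 2841940500 - 1844349560 + 679903203 + 384276336 - 104651419 - 49995925 + 9289091 + 3554345 - 386155 - 105558 + 4565 + 627 - 1
= 27517052599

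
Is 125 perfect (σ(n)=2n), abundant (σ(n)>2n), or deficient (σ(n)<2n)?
deficient

Proper divisors of 125: sum = 1 + 5 + 25 = 31
Since 31 < 125, 125 is deficient.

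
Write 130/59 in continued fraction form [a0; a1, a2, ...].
[2; 4, 1, 11]

Euclidean algorithm steps:
130 = 2 × 59 + 12
59 = 4 × 12 + 11
12 = 1 × 11 + 1
11 = 11 × 1 + 0
Continued fraction: [2; 4, 1, 11]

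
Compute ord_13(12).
2

13 is prime, so ord(12) divides φ(13) = 12.
Divisors of 12: 1, 2, 3, 4, 6, 12.
Repeated squaring: 12^1 ≡ 12, 12^2 ≡ 1, 12^4 ≡ 1, 12^8 ≡ 1 (mod 13).
Test 12^d mod 13 for each divisor d in increasing order:
12^1 ≡ 12
12^2 ≡ 1  ← first divisor giving 1
The order is 2.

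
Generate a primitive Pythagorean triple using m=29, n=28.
(57, 1624, 1625)

Euclid's formula: a = m² - n², b = 2mn, c = m² + n²
m = 29, n = 28
a = 29² - 28² = 841 - 784 = 57
b = 2 × 29 × 28 = 1624
c = 29² + 28² = 841 + 784 = 1625
Verification: 57² + 1624² = 3249 + 2637376 = 2640625 = 1625² ✓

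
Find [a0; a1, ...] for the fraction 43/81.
[0; 1, 1, 7, 1, 1, 2]

Euclidean algorithm steps:
43 = 0 × 81 + 43
81 = 1 × 43 + 38
43 = 1 × 38 + 5
38 = 7 × 5 + 3
5 = 1 × 3 + 2
3 = 1 × 2 + 1
2 = 2 × 1 + 0
Continued fraction: [0; 1, 1, 7, 1, 1, 2]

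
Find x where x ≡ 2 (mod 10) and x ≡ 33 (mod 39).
72

Using Chinese Remainder Theorem:
M = 10 × 39 = 390
M1 = 39, M2 = 10
y1 = 39^(-1) mod 10 = 9
y2 = 10^(-1) mod 39 = 4
x = (2×39×9 + 33×10×4) mod 390 = 72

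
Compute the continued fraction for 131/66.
[1; 1, 65]

Euclidean algorithm steps:
131 = 1 × 66 + 65
66 = 1 × 65 + 1
65 = 65 × 1 + 0
Continued fraction: [1; 1, 65]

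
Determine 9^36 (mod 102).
33

Repeated squaring. Binary of 36 = 100100.
9^1 ≡ 9 (mod 102); 9^2 ≡ 81 (mod 102); 9^4 ≡ 33 (mod 102); 9^8 ≡ 69 (mod 102); 9^16 ≡ 69 (mod 102); 9^32 ≡ 69 (mod 102)
9^36 = 9^4 × 9^32 ≡ 33 (mod 102)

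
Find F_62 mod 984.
737

Matrix identity: Q^n = [[F_(n+1), F_n], [F_n, F_(n-1)]] with Q = [[1,1],[1,0]].
n = 62 = 111110₂. Square-and-multiply, entries mod 984:
Q^1 = [[1,1],[1,0]]
Q^3 = (Q^1)²·Q = [[3,2],[2,1]]
Q^7 = (Q^3)²·Q = [[21,13],[13,8]]
Q^15 = (Q^7)²·Q = [[3,610],[610,377]]
Q^31 = (Q^15)²·Q = [[717,157],[157,560]]
Q^62 = (Q^31)² = [[490,737],[737,737]]
F_62 mod 984 = Q^62[0][1] = 737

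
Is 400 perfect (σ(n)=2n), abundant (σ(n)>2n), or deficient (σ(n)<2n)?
abundant

Proper divisors of 400: sum = 1 + 2 + 4 + 5 + 8 + 10 + 16 + 20 + 25 + 40 + 50 + 80 + 100 + 200 = 561
Since 561 > 400, 400 is abundant.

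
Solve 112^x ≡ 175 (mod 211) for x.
41

Baby-step giant-step with step n = ⌈√211⌉ = 15.
Baby steps 112^j mod 211 (j:value) for j=0..14: 0:1, 1:112, 2:95, 3:90, 4:163, 5:110, 6:82, 7:111, 8:194, 9:206, 10:73, 11:158, 12:183, 13:29, 14:83.
Giant-step multiplier: 112^(-15) ≡ 112^(210-15) = 112^195 ≡ 88 (mod 211).
Giant steps γ_i = 175·88^i mod 211: γ_0=175, γ_1=208, γ_2=158 (in table at j=11).
x = i·n + j = 2·15 + 11 = 41.
Check: 112^41 ≡ 175 (mod 211).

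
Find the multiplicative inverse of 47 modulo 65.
18

gcd(47, 65) = 1, so the inverse exists.
Extended Euclidean algorithm on (65, 47):
65 = 1 × 47 + 18  ⟹  18 = (1)·65 + (-1)·47
47 = 2 × 18 + 11  ⟹  11 = (-2)·65 + (3)·47
18 = 1 × 11 + 7  ⟹  7 = (3)·65 + (-4)·47
11 = 1 × 7 + 4  ⟹  4 = (-5)·65 + (7)·47
7 = 1 × 4 + 3  ⟹  3 = (8)·65 + (-11)·47
4 = 1 × 3 + 1  ⟹  1 = (-13)·65 + (18)·47
So (18)·47 ≡ 1 (mod 65), i.e. 47^(-1) ≡ 18 (mod 65).
Check: 47 × 18 = 846 ≡ 1 (mod 65)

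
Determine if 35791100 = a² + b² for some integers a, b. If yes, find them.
Not possible

Factorization: 35791100 = 2^2 × 5^2 × 71^3
By Fermat: n is sum of two squares iff every prime p ≡ 3 (mod 4) appears to even power.
Prime(s) ≡ 3 (mod 4) with odd exponent: [(71, 3)]
Therefore 35791100 cannot be expressed as a² + b².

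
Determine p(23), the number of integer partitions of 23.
1255

p(n) counts ways to write n as a sum of positive integers (order ignored).
Euler's pentagonal recurrence: p(k) = p(k-1) + p(k-2) - p(k-5) - p(k-7) + p(k-12) + p(k-15) - ... (offsets j(3j∓1)/2, signs ++--, p(0)=1, p(<0)=0).
DP table for k = 0..22: p(0)=1, p(1)=1, p(2)=2, p(3)=3, p(4)=5, p(5)=7, p(6)=11, p(7)=15, p(8)=22, p(9)=30, p(10)=42, p(11)=56, p(12)=77, p(13)=101, p(14)=135, p(15)=176, p(16)=231, p(17)=297, p(18)=385, p(19)=490, p(20)=627, p(21)=792, p(22)=1002.
Final step: p(23) = p(22) + p(21) - p(18) - p(16) + p(11) + p(8) - p(1)
= 1002 + 792 - 385 - 231 + 56 + 22 - 1
= 1255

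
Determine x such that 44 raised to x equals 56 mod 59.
33

Baby-step giant-step with step n = ⌈√59⌉ = 8.
Baby steps 44^j mod 59 (j:value) for j=0..7: 0:1, 1:44, 2:48, 3:47, 4:3, 5:14, 6:26, 7:23.
Giant-step multiplier: 44^(-8) ≡ 44^(58-8) = 44^50 ≡ 46 (mod 59).
Giant steps γ_i = 56·46^i mod 59: γ_0=56, γ_1=39, γ_2=24, γ_3=42, γ_4=44 (in table at j=1).
x = i·n + j = 4·8 + 1 = 33.
Check: 44^33 ≡ 56 (mod 59).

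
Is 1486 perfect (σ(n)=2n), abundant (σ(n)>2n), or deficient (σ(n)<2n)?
deficient

Proper divisors of 1486: sum = 1 + 2 + 743 = 746
Since 746 < 1486, 1486 is deficient.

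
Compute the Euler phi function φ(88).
40

88 = 2^3 × 11
φ(n) = n × ∏(1 - 1/p) for each prime p dividing n
φ(88) = 88 × (1 - 1/2) × (1 - 1/11) = 40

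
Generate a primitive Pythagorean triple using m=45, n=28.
(1241, 2520, 2809)

Euclid's formula: a = m² - n², b = 2mn, c = m² + n²
m = 45, n = 28
a = 45² - 28² = 2025 - 784 = 1241
b = 2 × 45 × 28 = 2520
c = 45² + 28² = 2025 + 784 = 2809
Verification: 1241² + 2520² = 1540081 + 6350400 = 7890481 = 2809² ✓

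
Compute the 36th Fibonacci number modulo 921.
21

Matrix identity: Q^n = [[F_(n+1), F_n], [F_n, F_(n-1)]] with Q = [[1,1],[1,0]].
n = 36 = 100100₂. Square-and-multiply, entries mod 921:
Q^1 = [[1,1],[1,0]]
Q^2 = (Q^1)² = [[2,1],[1,1]]
Q^4 = (Q^2)² = [[5,3],[3,2]]
Q^9 = (Q^4)²·Q = [[55,34],[34,21]]
Q^18 = (Q^9)² = [[497,742],[742,676]]
Q^36 = (Q^18)² = [[908,21],[21,887]]
F_36 mod 921 = Q^36[0][1] = 21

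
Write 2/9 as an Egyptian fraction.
1/5 + 1/45

Greedy algorithm:
2/9: ceiling(9/2) = 5, use 1/5
1/45: ceiling(45/1) = 45, use 1/45
Result: 2/9 = 1/5 + 1/45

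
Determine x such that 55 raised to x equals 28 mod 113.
48

Baby-step giant-step with step n = ⌈√113⌉ = 11.
Baby steps 55^j mod 113 (j:value) for j=0..10: 0:1, 1:55, 2:87, 3:39, 4:111, 5:3, 6:52, 7:35, 8:4, 9:107, 10:9.
Giant-step multiplier: 55^(-11) ≡ 55^(112-11) = 55^101 ≡ 92 (mod 113).
Giant steps γ_i = 28·92^i mod 113: γ_0=28, γ_1=90, γ_2=31, γ_3=27, γ_4=111 (in table at j=4).
x = i·n + j = 4·11 + 4 = 48.
Check: 55^48 ≡ 28 (mod 113).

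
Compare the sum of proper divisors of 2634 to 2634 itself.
abundant

Proper divisors of 2634: sum = 1 + 2 + 3 + 6 + 439 + 878 + 1317 = 2646
Since 2646 > 2634, 2634 is abundant.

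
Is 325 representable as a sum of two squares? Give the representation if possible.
1² + 18² (a=1, b=18)

Factorization: 325 = 5^2 × 13
By Fermat: n is sum of two squares iff every prime p ≡ 3 (mod 4) appears to even power.
All primes ≡ 3 (mod 4) appear to even power.
Search a = 0, 1, 2, … for 325 - a² a perfect square: first hit at a = 1: 325 - 1 = 324 = 18².
325 = 1² + 18² = 1 + 324 ✓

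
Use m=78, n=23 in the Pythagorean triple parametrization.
(5555, 3588, 6613)

Euclid's formula: a = m² - n², b = 2mn, c = m² + n²
m = 78, n = 23
a = 78² - 23² = 6084 - 529 = 5555
b = 2 × 78 × 23 = 3588
c = 78² + 23² = 6084 + 529 = 6613
Verification: 5555² + 3588² = 30858025 + 12873744 = 43731769 = 6613² ✓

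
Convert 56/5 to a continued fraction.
[11; 5]

Euclidean algorithm steps:
56 = 11 × 5 + 1
5 = 5 × 1 + 0
Continued fraction: [11; 5]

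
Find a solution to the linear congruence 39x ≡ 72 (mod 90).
x ≡ 18 (mod 30)

gcd(39, 90) = 3, which divides 72, so solutions exist.
Divide through by 3: 13x ≡ 24 (mod 30).
Find 13^(-1) mod 30 by the extended Euclidean algorithm:
30 = 2 × 13 + 4  ⟹  4 = (1)·30 + (-2)·13
13 = 3 × 4 + 1  ⟹  1 = (-3)·30 + (7)·13
So (7)·13 ≡ 1 (mod 30), i.e. 13^(-1) ≡ 7 (mod 30).
x ≡ 7 × 24 = 168 ≡ 18 (mod 30).
Check: 39 × 18 = 702 ≡ 72 (mod 90).
x ≡ 18 (mod 30), giving 3 solutions mod 90.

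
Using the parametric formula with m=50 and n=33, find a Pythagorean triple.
(1411, 3300, 3589)

Euclid's formula: a = m² - n², b = 2mn, c = m² + n²
m = 50, n = 33
a = 50² - 33² = 2500 - 1089 = 1411
b = 2 × 50 × 33 = 3300
c = 50² + 33² = 2500 + 1089 = 3589
Verification: 1411² + 3300² = 1990921 + 10890000 = 12880921 = 3589² ✓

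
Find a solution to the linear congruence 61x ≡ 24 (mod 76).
x ≡ 44 (mod 76)

gcd(61, 76) = 1, which divides 24, so solutions exist.
Find 61^(-1) mod 76 by the extended Euclidean algorithm:
76 = 1 × 61 + 15  ⟹  15 = (1)·76 + (-1)·61
61 = 4 × 15 + 1  ⟹  1 = (-4)·76 + (5)·61
So (5)·61 ≡ 1 (mod 76), i.e. 61^(-1) ≡ 5 (mod 76).
x ≡ 5 × 24 = 120 ≡ 44 (mod 76).
Check: 61 × 44 = 2684 ≡ 24 (mod 76).
Unique solution: x ≡ 44 (mod 76)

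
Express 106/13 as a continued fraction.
[8; 6, 2]

Euclidean algorithm steps:
106 = 8 × 13 + 2
13 = 6 × 2 + 1
2 = 2 × 1 + 0
Continued fraction: [8; 6, 2]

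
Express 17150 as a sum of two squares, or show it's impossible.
Not possible

Factorization: 17150 = 2 × 5^2 × 7^3
By Fermat: n is sum of two squares iff every prime p ≡ 3 (mod 4) appears to even power.
Prime(s) ≡ 3 (mod 4) with odd exponent: [(7, 3)]
Therefore 17150 cannot be expressed as a² + b².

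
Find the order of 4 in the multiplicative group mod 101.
50

101 is prime, so ord(4) divides φ(101) = 100.
Divisors of 100: 1, 2, 4, 5, 10, 20, 25, 50, 100.
Repeated squaring: 4^1 ≡ 4, 4^2 ≡ 16, 4^4 ≡ 54, 4^8 ≡ 88, 4^16 ≡ 68, 4^32 ≡ 79, 4^64 ≡ 80 (mod 101).
Test 4^d mod 101 for each divisor d in increasing order:
4^1 ≡ 4
4^2 ≡ 16
4^4 ≡ 54
4^5 = 4^4·4^1 ≡ 14
4^10 = 4^8·4^2 ≡ 95
4^20 = 4^16·4^4 ≡ 36
4^25 = 4^16·4^8·4^1 ≡ 100
4^50 = 4^32·4^16·4^2 ≡ 1  ← first divisor giving 1
The order is 50.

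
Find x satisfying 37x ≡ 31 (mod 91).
x ≡ 82 (mod 91)

gcd(37, 91) = 1, which divides 31, so solutions exist.
Find 37^(-1) mod 91 by the extended Euclidean algorithm:
91 = 2 × 37 + 17  ⟹  17 = (1)·91 + (-2)·37
37 = 2 × 17 + 3  ⟹  3 = (-2)·91 + (5)·37
17 = 5 × 3 + 2  ⟹  2 = (11)·91 + (-27)·37
3 = 1 × 2 + 1  ⟹  1 = (-13)·91 + (32)·37
So (32)·37 ≡ 1 (mod 91), i.e. 37^(-1) ≡ 32 (mod 91).
x ≡ 32 × 31 = 992 ≡ 82 (mod 91).
Check: 37 × 82 = 3034 ≡ 31 (mod 91).
Unique solution: x ≡ 82 (mod 91)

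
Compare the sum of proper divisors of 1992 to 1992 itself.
abundant

Proper divisors of 1992: sum = 1 + 2 + 3 + 4 + 6 + 8 + 12 + 24 + 83 + 166 + 249 + 332 + 498 + 664 + 996 = 3048
Since 3048 > 1992, 1992 is abundant.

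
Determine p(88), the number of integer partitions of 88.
44108109

p(n) counts ways to write n as a sum of positive integers (order ignored).
Euler's pentagonal recurrence: p(k) = p(k-1) + p(k-2) - p(k-5) - p(k-7) + p(k-12) + p(k-15) - ... (offsets j(3j∓1)/2, signs ++--, p(0)=1, p(<0)=0).
DP table for k = 0..87: p(0)=1, p(1)=1, p(2)=2, p(3)=3, p(4)=5, p(5)=7, p(6)=11, p(7)=15, p(8)=22, p(9)=30, p(10)=42, p(11)=56, p(12)=77, p(13)=101, p(14)=135, p(15)=176, p(16)=231, p(17)=297, p(18)=385, p(19)=490, p(20)=627, p(21)=792, p(22)=1002, p(23)=1255, p(24)=1575, p(25)=1958, p(26)=2436, p(27)=3010, p(28)=3718, p(29)=4565, p(30)=5604, p(31)=6842, p(32)=8349, p(33)=10143, p(34)=12310, p(35)=14883, p(36)=17977, p(37)=21637, p(38)=26015, p(39)=31185, p(40)=37338, p(41)=44583, p(42)=53174, p(43)=63261, p(44)=75175, p(45)=89134, p(46)=105558, p(47)=124754, p(48)=147273, p(49)=173525, p(50)=204226, p(51)=239943, p(52)=281589, p(53)=329931, p(54)=386155, p(55)=451276, p(56)=526823, p(57)=614154, p(58)=715220, p(59)=831820, p(60)=966467, p(61)=1121505, p(62)=1300156, p(63)=1505499, p(64)=1741630, p(65)=2012558, p(66)=2323520, p(67)=2679689, p(68)=3087735, p(69)=3554345, p(70)=4087968, p(71)=4697205, p(72)=5392783, p(73)=6185689, p(74)=7089500, p(75)=8118264, p(76)=9289091, p(77)=10619863, p(78)=12132164, p(79)=13848650, p(80)=15796476, p(81)=18004327, p(82)=20506255, p(83)=23338469, p(84)=26543660, p(85)=30167357, p(86)=34262962, p(87)=38887673.
Final step: p(88) = p(87) + p(86) - p(83) - p(81) + p(76) + p(73) - p(66) - p(62) + p(53) + p(48) - p(37) - p(31) + p(18) + p(11)
= 38887673 + 34262962 - 23338469 - 18004327 + 9289091 + 6185689 - 2323520 - 1300156 + 329931 + 147273 - 21637 - 6842 + 385 + 56
= 44108109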